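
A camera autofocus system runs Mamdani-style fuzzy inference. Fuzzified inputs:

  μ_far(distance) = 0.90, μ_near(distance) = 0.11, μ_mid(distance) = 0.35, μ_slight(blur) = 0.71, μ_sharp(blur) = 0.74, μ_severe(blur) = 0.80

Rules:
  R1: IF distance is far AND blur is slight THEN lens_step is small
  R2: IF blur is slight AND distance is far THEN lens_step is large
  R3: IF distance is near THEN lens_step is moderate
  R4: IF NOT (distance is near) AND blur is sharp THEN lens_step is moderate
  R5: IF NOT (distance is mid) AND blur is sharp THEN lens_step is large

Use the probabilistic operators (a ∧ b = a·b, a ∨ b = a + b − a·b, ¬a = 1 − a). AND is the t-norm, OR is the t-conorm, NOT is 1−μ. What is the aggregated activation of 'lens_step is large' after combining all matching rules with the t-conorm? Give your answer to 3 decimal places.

0.813

R1: far=0.90, slight=0.71; AND[a·b] → w = 0.6390
R2: slight=0.71, far=0.90; AND[a·b] → w = 0.6390
R3: near=0.11 → w = 0.1100
R4: ¬near=1−0.11=0.89, sharp=0.74; AND[a·b] → w = 0.6586
R5: ¬mid=1−0.35=0.65, sharp=0.74; AND[a·b] → w = 0.4810
Rules with consequent 'large': {R2, R5} → strengths 0.6390, 0.4810
Aggregate via t-conorm [a + b − a·b]: 0.8126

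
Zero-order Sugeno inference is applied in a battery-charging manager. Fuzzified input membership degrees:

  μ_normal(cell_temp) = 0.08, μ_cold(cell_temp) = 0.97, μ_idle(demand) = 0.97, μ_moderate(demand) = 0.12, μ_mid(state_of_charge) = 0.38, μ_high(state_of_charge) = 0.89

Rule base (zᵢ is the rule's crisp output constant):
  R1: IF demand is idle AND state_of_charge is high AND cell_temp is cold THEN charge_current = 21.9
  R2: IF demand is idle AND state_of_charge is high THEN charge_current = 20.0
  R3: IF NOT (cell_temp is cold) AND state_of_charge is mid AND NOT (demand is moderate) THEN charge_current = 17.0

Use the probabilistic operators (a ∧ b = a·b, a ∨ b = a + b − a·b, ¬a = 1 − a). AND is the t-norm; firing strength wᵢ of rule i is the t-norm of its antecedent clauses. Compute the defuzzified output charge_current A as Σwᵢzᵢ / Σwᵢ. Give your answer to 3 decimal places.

20.912

R1 (z=21.9): idle=0.97, high=0.89, cold=0.97; AND[a·b] → w = 0.8374
R2 (z=20.0): idle=0.97, high=0.89; AND[a·b] → w = 0.8633
R3 (z=17.0): ¬cold=1−0.97=0.03, mid=0.38, ¬moderate=1−0.12=0.88; AND[a·b] → w = 0.0100
Weighted average = (0.8374·21.9 + 0.8633·20.0 + 0.0100·17.0) / (0.8374 + 0.8633 + 0.0100)
  = 35.7756 / 1.7107 = 20.912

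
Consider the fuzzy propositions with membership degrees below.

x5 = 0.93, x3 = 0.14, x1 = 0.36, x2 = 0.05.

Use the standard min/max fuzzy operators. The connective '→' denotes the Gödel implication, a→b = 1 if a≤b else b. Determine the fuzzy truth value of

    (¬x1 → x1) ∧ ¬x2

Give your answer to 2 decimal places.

¬x1 = 1 − 0.36 = 0.64
¬x1 → x1  [Gödel: 1 if a≤b else b] with a=0.64, b=0.36 → 0.36
¬x2 = 1 − 0.05 = 0.95
(¬x1 → x1) ∧ ¬x2 = min(a, b) on (0.36, 0.95) = 0.36

0.36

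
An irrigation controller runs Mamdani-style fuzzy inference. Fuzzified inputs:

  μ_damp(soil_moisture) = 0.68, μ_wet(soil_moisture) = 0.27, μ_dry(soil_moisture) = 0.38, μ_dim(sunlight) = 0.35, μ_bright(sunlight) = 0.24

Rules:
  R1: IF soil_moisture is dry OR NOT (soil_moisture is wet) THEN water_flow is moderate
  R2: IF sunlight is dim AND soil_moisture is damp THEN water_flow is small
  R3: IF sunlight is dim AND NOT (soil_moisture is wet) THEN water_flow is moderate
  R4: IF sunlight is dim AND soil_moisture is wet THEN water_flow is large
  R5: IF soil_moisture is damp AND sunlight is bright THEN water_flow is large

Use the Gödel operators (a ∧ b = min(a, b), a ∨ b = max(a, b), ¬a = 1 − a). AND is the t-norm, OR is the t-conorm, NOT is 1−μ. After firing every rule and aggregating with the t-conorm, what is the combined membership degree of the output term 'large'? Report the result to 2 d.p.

0.27

R1: dry=0.38, ¬wet=1−0.27=0.73; OR[max(a, b)] → w = 0.73
R2: dim=0.35, damp=0.68; AND[min(a, b)] → w = 0.35
R3: dim=0.35, ¬wet=1−0.27=0.73; AND[min(a, b)] → w = 0.35
R4: dim=0.35, wet=0.27; AND[min(a, b)] → w = 0.27
R5: damp=0.68, bright=0.24; AND[min(a, b)] → w = 0.24
Rules with consequent 'large': {R4, R5} → strengths 0.27, 0.24
Aggregate via t-conorm [max(a, b)]: 0.27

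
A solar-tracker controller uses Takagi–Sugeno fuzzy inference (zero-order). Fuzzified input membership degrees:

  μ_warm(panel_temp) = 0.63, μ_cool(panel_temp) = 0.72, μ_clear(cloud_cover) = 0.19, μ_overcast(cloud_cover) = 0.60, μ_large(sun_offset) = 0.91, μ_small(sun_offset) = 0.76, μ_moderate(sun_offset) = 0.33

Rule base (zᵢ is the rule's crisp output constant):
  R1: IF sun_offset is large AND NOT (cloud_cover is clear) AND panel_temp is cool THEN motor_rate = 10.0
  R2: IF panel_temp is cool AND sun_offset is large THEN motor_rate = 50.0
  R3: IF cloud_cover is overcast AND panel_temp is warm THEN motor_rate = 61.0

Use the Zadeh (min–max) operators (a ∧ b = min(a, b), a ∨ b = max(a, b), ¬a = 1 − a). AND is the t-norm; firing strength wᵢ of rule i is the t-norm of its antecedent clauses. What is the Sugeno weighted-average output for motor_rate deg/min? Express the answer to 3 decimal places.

39.118

R1 (z=10.0): large=0.91, ¬clear=1−0.19=0.81, cool=0.72; AND[min(a, b)] → w = 0.72
R2 (z=50.0): cool=0.72, large=0.91; AND[min(a, b)] → w = 0.72
R3 (z=61.0): overcast=0.60, warm=0.63; AND[min(a, b)] → w = 0.60
Weighted average = (0.72·10.0 + 0.72·50.0 + 0.60·61.0) / (0.72 + 0.72 + 0.60)
  = 79.8000 / 2.0400 = 39.118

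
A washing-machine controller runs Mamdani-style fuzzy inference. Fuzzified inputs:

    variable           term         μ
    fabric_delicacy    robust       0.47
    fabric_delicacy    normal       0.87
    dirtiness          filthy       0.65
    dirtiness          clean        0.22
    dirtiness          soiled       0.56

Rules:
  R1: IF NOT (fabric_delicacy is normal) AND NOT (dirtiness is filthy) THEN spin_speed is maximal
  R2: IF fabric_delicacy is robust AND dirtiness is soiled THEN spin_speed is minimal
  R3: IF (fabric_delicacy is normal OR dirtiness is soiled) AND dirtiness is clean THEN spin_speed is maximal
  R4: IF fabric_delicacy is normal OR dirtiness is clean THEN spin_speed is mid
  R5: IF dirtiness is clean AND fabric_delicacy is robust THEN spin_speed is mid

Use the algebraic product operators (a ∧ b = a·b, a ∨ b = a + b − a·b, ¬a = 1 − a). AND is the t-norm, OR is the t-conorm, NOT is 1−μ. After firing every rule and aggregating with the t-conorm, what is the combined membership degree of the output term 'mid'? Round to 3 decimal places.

R1: ¬normal=1−0.87=0.13, ¬filthy=1−0.65=0.35; AND[a·b] → w = 0.0455
R2: robust=0.47, soiled=0.56; AND[a·b] → w = 0.2632
R3: (normal=0.87 OR soiled=0.56) = 0.9428; AND[a·b] with clean=0.22 → w = 0.2074
R4: normal=0.87, clean=0.22; OR[a + b − a·b] → w = 0.8986
R5: clean=0.22, robust=0.47; AND[a·b] → w = 0.1034
Rules with consequent 'mid': {R4, R5} → strengths 0.8986, 0.1034
Aggregate via t-conorm [a + b − a·b]: 0.9091

0.909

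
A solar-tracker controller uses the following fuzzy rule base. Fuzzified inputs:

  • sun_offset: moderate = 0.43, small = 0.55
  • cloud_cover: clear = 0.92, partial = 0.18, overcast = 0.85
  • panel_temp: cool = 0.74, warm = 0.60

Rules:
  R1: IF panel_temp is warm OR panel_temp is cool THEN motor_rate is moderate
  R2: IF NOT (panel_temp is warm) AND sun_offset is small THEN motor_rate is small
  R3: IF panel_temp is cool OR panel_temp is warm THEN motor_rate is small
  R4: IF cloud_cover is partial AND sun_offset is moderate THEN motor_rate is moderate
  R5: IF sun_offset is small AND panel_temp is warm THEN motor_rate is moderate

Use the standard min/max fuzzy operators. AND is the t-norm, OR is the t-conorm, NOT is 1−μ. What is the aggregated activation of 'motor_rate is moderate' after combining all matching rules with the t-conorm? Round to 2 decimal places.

R1: warm=0.60, cool=0.74; OR[max(a, b)] → w = 0.74
R2: ¬warm=1−0.60=0.40, small=0.55; AND[min(a, b)] → w = 0.40
R3: cool=0.74, warm=0.60; OR[max(a, b)] → w = 0.74
R4: partial=0.18, moderate=0.43; AND[min(a, b)] → w = 0.18
R5: small=0.55, warm=0.60; AND[min(a, b)] → w = 0.55
Rules with consequent 'moderate': {R1, R4, R5} → strengths 0.74, 0.18, 0.55
Aggregate via t-conorm [max(a, b)]: 0.74

0.74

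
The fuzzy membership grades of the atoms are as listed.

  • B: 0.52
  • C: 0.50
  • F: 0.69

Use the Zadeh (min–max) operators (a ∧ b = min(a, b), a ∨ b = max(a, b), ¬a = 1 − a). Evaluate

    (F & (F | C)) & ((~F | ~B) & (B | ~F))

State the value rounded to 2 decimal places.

F | C = max(a, b) on (0.69, 0.50) = 0.69
F & (F | C) = min(a, b) on (0.69, 0.69) = 0.69
~F = 1 − 0.69 = 0.31
~B = 1 − 0.52 = 0.48
~F | ~B = max(a, b) on (0.31, 0.48) = 0.48
~F = 1 − 0.69 = 0.31
B | ~F = max(a, b) on (0.52, 0.31) = 0.52
(~F | ~B) & (B | ~F) = min(a, b) on (0.48, 0.52) = 0.48
(F & (F | C)) & ((~F | ~B) & (B | ~F)) = min(a, b) on (0.69, 0.48) = 0.48

0.48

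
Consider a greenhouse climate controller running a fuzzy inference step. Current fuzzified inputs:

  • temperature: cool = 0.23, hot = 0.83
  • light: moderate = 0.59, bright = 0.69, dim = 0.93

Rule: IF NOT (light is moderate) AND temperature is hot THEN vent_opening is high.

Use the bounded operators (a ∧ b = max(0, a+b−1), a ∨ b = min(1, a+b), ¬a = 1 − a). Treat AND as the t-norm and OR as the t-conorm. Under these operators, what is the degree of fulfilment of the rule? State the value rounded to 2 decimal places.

firing strength: ¬moderate=1−0.59=0.41, hot=0.83; AND[max(0, a+b−1)] → w = 0.24

0.24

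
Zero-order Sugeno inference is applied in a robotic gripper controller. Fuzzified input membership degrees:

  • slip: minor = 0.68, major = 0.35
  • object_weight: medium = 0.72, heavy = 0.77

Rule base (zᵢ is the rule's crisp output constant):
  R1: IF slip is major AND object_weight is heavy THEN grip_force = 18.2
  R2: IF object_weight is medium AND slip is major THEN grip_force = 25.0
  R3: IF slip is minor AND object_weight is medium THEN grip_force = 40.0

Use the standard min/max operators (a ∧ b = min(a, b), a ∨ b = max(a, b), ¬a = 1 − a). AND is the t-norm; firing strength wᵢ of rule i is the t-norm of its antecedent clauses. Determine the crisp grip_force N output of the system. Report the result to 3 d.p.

R1 (z=18.2): major=0.35, heavy=0.77; AND[min(a, b)] → w = 0.35
R2 (z=25.0): medium=0.72, major=0.35; AND[min(a, b)] → w = 0.35
R3 (z=40.0): minor=0.68, medium=0.72; AND[min(a, b)] → w = 0.68
Weighted average = (0.35·18.2 + 0.35·25.0 + 0.68·40.0) / (0.35 + 0.35 + 0.68)
  = 42.3200 / 1.3800 = 30.667

30.667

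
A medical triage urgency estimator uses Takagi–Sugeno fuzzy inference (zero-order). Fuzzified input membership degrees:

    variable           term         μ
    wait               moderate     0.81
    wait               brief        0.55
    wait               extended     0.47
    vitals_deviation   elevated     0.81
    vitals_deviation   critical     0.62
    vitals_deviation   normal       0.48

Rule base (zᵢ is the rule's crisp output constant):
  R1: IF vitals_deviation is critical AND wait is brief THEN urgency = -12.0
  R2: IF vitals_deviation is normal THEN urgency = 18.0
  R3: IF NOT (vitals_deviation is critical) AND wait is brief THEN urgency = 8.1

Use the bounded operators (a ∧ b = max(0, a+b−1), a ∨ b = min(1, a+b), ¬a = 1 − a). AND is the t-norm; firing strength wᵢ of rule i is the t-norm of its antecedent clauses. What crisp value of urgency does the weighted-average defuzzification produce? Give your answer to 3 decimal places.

R1 (z=-12.0): critical=0.62, brief=0.55; AND[max(0, a+b−1)] → w = 0.17
R2 (z=18.0): normal=0.48 → w = 0.48
R3 (z=8.1): ¬critical=1−0.62=0.38, brief=0.55; AND[max(0, a+b−1)] → w = 0.00
Weighted average = (0.17·-12.0 + 0.48·18.0 + 0.00·8.1) / (0.17 + 0.48 + 0.00)
  = 6.6000 / 0.6500 = 10.154

10.154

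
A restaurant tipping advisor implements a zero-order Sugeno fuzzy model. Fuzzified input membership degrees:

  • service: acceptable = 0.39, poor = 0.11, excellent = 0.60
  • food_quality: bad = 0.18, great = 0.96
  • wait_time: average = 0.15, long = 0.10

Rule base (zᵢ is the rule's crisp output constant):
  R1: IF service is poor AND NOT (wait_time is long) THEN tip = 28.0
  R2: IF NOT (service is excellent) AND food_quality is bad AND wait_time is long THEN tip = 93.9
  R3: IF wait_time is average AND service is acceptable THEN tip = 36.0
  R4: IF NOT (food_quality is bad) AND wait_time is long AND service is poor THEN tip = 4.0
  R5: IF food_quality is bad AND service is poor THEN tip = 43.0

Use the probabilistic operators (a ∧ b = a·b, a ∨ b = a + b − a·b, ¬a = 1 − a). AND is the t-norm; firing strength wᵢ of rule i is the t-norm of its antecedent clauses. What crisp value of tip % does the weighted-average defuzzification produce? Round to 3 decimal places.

R1 (z=28.0): poor=0.11, ¬long=1−0.10=0.90; AND[a·b] → w = 0.0990
R2 (z=93.9): ¬excellent=1−0.60=0.40, bad=0.18, long=0.10; AND[a·b] → w = 0.0072
R3 (z=36.0): average=0.15, acceptable=0.39; AND[a·b] → w = 0.0585
R4 (z=4.0): ¬bad=1−0.18=0.82, long=0.10, poor=0.11; AND[a·b] → w = 0.0090
R5 (z=43.0): bad=0.18, poor=0.11; AND[a·b] → w = 0.0198
Weighted average = (0.0990·28.0 + 0.0072·93.9 + 0.0585·36.0 + 0.0090·4.0 + 0.0198·43.0) / (0.0990 + 0.0072 + 0.0585 + 0.0090 + 0.0198)
  = 6.4416 / 0.1935 = 33.286

33.286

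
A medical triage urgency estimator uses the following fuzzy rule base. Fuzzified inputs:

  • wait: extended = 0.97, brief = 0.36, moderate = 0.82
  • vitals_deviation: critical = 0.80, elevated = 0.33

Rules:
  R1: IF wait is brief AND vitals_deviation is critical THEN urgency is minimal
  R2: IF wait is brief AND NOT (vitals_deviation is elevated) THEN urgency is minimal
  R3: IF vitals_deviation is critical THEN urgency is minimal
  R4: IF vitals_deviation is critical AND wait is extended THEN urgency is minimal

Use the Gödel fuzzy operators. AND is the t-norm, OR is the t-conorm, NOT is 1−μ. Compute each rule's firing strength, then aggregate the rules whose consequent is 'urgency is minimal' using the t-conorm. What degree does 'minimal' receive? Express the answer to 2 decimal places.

R1: brief=0.36, critical=0.80; AND[min(a, b)] → w = 0.36
R2: brief=0.36, ¬elevated=1−0.33=0.67; AND[min(a, b)] → w = 0.36
R3: critical=0.80 → w = 0.80
R4: critical=0.80, extended=0.97; AND[min(a, b)] → w = 0.80
Rules with consequent 'minimal': {R1, R2, R3, R4} → strengths 0.36, 0.36, 0.80, 0.80
Aggregate via t-conorm [max(a, b)]: 0.80

0.80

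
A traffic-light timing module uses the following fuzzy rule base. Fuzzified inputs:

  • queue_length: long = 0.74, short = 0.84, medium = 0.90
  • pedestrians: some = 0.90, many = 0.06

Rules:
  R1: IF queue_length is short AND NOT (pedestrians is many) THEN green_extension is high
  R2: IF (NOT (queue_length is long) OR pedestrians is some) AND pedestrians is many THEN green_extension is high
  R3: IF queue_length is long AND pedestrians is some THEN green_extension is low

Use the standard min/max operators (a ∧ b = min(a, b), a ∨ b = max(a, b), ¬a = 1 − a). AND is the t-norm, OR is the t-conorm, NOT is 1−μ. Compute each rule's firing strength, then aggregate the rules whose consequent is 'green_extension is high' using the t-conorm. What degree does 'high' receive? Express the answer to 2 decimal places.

R1: short=0.84, ¬many=1−0.06=0.94; AND[min(a, b)] → w = 0.84
R2: (¬long=1−0.74=0.26 OR some=0.90) = 0.90; AND[min(a, b)] with many=0.06 → w = 0.06
R3: long=0.74, some=0.90; AND[min(a, b)] → w = 0.74
Rules with consequent 'high': {R1, R2} → strengths 0.84, 0.06
Aggregate via t-conorm [max(a, b)]: 0.84

0.84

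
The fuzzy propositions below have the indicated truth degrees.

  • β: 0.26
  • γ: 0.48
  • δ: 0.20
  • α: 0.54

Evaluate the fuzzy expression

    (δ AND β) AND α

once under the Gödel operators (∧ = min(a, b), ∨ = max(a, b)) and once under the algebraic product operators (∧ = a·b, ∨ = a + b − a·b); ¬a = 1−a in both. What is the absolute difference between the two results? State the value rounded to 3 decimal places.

0.172

Under Gödel:
  δ AND β = min(a, b) on (0.20, 0.26) = 0.20
  (δ AND β) AND α = min(a, b) on (0.20, 0.54) = 0.20
  → value = 0.2000
Under algebraic product:
  δ AND β = a·b on (0.2000, 0.2600) = 0.0520
  (δ AND β) AND α = a·b on (0.0520, 0.5400) = 0.0281
  → value = 0.0281
|0.2000 − 0.0281| = 0.172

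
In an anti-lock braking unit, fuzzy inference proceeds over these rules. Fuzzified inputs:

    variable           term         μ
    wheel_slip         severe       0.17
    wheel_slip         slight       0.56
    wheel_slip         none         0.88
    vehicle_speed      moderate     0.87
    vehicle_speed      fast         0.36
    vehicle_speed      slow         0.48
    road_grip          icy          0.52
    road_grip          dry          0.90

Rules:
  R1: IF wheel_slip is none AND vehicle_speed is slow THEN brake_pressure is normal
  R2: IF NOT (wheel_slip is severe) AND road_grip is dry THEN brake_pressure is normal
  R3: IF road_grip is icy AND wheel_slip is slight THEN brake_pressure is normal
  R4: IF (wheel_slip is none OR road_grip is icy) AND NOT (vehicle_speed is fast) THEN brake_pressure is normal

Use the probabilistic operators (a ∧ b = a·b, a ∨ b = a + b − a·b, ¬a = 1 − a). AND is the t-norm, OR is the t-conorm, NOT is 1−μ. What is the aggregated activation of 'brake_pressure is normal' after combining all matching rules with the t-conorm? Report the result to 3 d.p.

0.959

R1: none=0.88, slow=0.48; AND[a·b] → w = 0.4224
R2: ¬severe=1−0.17=0.83, dry=0.90; AND[a·b] → w = 0.7470
R3: icy=0.52, slight=0.56; AND[a·b] → w = 0.2912
R4: (none=0.88 OR icy=0.52) = 0.9424; AND[a·b] with ¬fast=1−0.36=0.64 → w = 0.6031
Rules with consequent 'normal': {R1, R2, R3, R4} → strengths 0.4224, 0.7470, 0.2912, 0.6031
Aggregate via t-conorm [a + b − a·b]: 0.9589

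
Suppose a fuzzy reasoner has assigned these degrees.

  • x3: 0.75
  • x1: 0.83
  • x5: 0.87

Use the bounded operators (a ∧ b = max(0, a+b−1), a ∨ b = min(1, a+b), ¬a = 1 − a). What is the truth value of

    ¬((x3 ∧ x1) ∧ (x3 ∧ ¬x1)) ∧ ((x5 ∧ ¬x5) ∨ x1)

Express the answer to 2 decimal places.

x3 ∧ x1 = max(0, a+b−1) on (0.75, 0.83) = 0.58
¬x1 = 1 − 0.83 = 0.17
x3 ∧ ¬x1 = max(0, a+b−1) on (0.75, 0.17) = 0.00
(x3 ∧ x1) ∧ (x3 ∧ ¬x1) = max(0, a+b−1) on (0.58, 0.00) = 0.00
¬((x3 ∧ x1) ∧ (x3 ∧ ¬x1)) = 1 − 0.00 = 1.00
¬x5 = 1 − 0.87 = 0.13
x5 ∧ ¬x5 = max(0, a+b−1) on (0.87, 0.13) = 0.00
(x5 ∧ ¬x5) ∨ x1 = min(1, a+b) on (0.00, 0.83) = 0.83
¬((x3 ∧ x1) ∧ (x3 ∧ ¬x1)) ∧ ((x5 ∧ ¬x5) ∨ x1) = max(0, a+b−1) on (1.00, 0.83) = 0.83

0.83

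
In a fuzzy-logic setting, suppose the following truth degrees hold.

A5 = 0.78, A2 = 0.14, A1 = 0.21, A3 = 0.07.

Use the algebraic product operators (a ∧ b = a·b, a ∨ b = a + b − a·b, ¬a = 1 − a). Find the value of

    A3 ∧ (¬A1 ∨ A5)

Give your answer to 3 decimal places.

¬A1 = 1 − 0.2100 = 0.7900
¬A1 ∨ A5 = a + b − a·b on (0.7900, 0.7800) = 0.9538
A3 ∧ (¬A1 ∨ A5) = a·b on (0.0700, 0.9538) = 0.0668

0.067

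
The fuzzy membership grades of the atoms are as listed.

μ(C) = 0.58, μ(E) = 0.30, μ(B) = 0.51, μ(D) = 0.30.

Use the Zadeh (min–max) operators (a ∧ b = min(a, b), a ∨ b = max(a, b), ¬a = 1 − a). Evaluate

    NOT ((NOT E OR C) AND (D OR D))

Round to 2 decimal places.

0.70

NOT E = 1 − 0.30 = 0.70
NOT E OR C = max(a, b) on (0.70, 0.58) = 0.70
D OR D = max(a, b) on (0.30, 0.30) = 0.30
(NOT E OR C) AND (D OR D) = min(a, b) on (0.70, 0.30) = 0.30
NOT ((NOT E OR C) AND (D OR D)) = 1 − 0.30 = 0.70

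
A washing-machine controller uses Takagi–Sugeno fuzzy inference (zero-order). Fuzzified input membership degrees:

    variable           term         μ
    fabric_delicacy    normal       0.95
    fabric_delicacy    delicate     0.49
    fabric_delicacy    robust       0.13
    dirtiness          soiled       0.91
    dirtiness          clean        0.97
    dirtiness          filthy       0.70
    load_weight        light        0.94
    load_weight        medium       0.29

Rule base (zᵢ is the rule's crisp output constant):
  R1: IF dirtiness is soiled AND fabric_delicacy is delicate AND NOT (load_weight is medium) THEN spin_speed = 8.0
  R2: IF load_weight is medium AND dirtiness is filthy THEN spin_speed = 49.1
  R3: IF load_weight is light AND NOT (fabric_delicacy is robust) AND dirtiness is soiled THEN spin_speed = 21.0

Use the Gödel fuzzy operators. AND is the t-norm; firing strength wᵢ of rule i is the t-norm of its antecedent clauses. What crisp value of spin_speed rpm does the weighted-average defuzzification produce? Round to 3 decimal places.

R1 (z=8.0): soiled=0.91, delicate=0.49, ¬medium=1−0.29=0.71; AND[min(a, b)] → w = 0.49
R2 (z=49.1): medium=0.29, filthy=0.70; AND[min(a, b)] → w = 0.29
R3 (z=21.0): light=0.94, ¬robust=1−0.13=0.87, soiled=0.91; AND[min(a, b)] → w = 0.87
Weighted average = (0.49·8.0 + 0.29·49.1 + 0.87·21.0) / (0.49 + 0.29 + 0.87)
  = 36.4290 / 1.6500 = 22.078

22.078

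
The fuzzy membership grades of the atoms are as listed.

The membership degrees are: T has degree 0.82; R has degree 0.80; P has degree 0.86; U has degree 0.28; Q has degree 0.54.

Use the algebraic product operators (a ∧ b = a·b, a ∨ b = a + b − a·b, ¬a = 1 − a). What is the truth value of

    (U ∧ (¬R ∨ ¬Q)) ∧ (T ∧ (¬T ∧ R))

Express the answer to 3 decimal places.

¬R = 1 − 0.8000 = 0.2000
¬Q = 1 − 0.5400 = 0.4600
¬R ∨ ¬Q = a + b − a·b on (0.2000, 0.4600) = 0.5680
U ∧ (¬R ∨ ¬Q) = a·b on (0.2800, 0.5680) = 0.1590
¬T = 1 − 0.8200 = 0.1800
¬T ∧ R = a·b on (0.1800, 0.8000) = 0.1440
T ∧ (¬T ∧ R) = a·b on (0.8200, 0.1440) = 0.1181
(U ∧ (¬R ∨ ¬Q)) ∧ (T ∧ (¬T ∧ R)) = a·b on (0.1590, 0.1181) = 0.0188

0.019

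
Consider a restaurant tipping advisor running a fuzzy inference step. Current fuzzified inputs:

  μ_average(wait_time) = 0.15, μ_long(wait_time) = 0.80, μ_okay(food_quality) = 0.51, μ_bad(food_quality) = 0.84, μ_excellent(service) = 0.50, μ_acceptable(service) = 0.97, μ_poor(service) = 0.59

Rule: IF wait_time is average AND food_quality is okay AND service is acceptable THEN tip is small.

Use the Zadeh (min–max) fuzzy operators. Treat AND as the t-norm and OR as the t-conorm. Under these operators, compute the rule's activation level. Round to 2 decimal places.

firing strength: average=0.15, okay=0.51, acceptable=0.97; AND[min(a, b)] → w = 0.15

0.15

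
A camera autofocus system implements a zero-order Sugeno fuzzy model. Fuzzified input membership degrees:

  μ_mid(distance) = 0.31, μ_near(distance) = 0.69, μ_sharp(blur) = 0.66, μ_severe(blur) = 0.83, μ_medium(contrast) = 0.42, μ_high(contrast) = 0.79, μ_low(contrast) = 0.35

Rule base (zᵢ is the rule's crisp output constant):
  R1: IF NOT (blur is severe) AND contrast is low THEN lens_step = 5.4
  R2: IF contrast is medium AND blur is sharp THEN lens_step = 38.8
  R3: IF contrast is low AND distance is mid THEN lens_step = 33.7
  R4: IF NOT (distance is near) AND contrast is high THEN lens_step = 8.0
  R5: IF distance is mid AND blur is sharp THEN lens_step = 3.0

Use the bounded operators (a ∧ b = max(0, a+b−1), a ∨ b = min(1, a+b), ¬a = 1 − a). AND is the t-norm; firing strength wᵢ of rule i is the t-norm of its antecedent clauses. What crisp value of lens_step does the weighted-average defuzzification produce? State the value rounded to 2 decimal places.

R1 (z=5.4): ¬severe=1−0.83=0.17, low=0.35; AND[max(0, a+b−1)] → w = 0.00
R2 (z=38.8): medium=0.42, sharp=0.66; AND[max(0, a+b−1)] → w = 0.08
R3 (z=33.7): low=0.35, mid=0.31; AND[max(0, a+b−1)] → w = 0.00
R4 (z=8.0): ¬near=1−0.69=0.31, high=0.79; AND[max(0, a+b−1)] → w = 0.10
R5 (z=3.0): mid=0.31, sharp=0.66; AND[max(0, a+b−1)] → w = 0.00
Weighted average = (0.00·5.4 + 0.08·38.8 + 0.00·33.7 + 0.10·8.0 + 0.00·3.0) / (0.00 + 0.08 + 0.00 + 0.10 + 0.00)
  = 3.9040 / 0.1800 = 21.69

21.69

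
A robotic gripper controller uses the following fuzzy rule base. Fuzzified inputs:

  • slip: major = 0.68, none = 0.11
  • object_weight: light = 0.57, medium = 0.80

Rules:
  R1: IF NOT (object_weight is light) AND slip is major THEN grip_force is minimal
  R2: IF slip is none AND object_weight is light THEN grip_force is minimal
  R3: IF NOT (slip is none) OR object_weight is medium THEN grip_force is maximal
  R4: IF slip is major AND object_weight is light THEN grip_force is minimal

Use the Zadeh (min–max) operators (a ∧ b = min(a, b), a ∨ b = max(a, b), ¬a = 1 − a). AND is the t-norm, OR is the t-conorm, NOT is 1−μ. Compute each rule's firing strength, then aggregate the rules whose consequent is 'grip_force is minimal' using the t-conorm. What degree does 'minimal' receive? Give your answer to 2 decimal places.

R1: ¬light=1−0.57=0.43, major=0.68; AND[min(a, b)] → w = 0.43
R2: none=0.11, light=0.57; AND[min(a, b)] → w = 0.11
R3: ¬none=1−0.11=0.89, medium=0.80; OR[max(a, b)] → w = 0.89
R4: major=0.68, light=0.57; AND[min(a, b)] → w = 0.57
Rules with consequent 'minimal': {R1, R2, R4} → strengths 0.43, 0.11, 0.57
Aggregate via t-conorm [max(a, b)]: 0.57

0.57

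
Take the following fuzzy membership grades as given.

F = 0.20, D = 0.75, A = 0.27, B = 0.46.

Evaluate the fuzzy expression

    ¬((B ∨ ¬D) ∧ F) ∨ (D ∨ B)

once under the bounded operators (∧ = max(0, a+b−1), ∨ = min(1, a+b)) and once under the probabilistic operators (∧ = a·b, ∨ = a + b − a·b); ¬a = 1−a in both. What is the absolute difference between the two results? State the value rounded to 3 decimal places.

Under bounded:
  ¬D = 1 − 0.75 = 0.25
  B ∨ ¬D = min(1, a+b) on (0.46, 0.25) = 0.71
  (B ∨ ¬D) ∧ F = max(0, a+b−1) on (0.71, 0.20) = 0.00
  ¬((B ∨ ¬D) ∧ F) = 1 − 0.00 = 1.00
  D ∨ B = min(1, a+b) on (0.75, 0.46) = 1.00
  ¬((B ∨ ¬D) ∧ F) ∨ (D ∨ B) = min(1, a+b) on (1.00, 1.00) = 1.00
  → value = 1.0000
Under probabilistic:
  ¬D = 1 − 0.7500 = 0.2500
  B ∨ ¬D = a + b − a·b on (0.4600, 0.2500) = 0.5950
  (B ∨ ¬D) ∧ F = a·b on (0.5950, 0.2000) = 0.1190
  ¬((B ∨ ¬D) ∧ F) = 1 − 0.1190 = 0.8810
  D ∨ B = a + b − a·b on (0.7500, 0.4600) = 0.8650
  ¬((B ∨ ¬D) ∧ F) ∨ (D ∨ B) = a + b − a·b on (0.8810, 0.8650) = 0.9839
  → value = 0.9839
|1.0000 − 0.9839| = 0.016

0.016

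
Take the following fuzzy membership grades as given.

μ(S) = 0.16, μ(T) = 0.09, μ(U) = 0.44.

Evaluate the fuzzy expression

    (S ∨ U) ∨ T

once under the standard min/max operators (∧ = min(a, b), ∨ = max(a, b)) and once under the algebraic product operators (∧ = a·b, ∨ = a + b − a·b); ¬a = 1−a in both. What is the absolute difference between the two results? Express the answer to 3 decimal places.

0.132

Under standard min/max:
  S ∨ U = max(a, b) on (0.16, 0.44) = 0.44
  (S ∨ U) ∨ T = max(a, b) on (0.44, 0.09) = 0.44
  → value = 0.4400
Under algebraic product:
  S ∨ U = a + b − a·b on (0.1600, 0.4400) = 0.5296
  (S ∨ U) ∨ T = a + b − a·b on (0.5296, 0.0900) = 0.5719
  → value = 0.5719
|0.4400 − 0.5719| = 0.132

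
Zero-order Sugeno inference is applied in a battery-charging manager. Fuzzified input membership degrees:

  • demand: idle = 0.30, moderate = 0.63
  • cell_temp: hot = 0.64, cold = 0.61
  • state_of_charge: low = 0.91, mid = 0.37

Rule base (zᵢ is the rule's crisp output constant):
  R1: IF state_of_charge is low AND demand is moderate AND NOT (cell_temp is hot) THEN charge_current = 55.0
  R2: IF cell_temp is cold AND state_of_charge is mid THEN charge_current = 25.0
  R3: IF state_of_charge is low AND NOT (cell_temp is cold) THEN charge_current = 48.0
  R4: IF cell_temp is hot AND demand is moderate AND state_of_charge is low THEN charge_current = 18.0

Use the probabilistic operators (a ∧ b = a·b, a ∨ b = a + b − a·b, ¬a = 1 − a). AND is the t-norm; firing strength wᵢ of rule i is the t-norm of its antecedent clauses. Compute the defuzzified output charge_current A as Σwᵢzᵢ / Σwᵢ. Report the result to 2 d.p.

R1 (z=55.0): low=0.91, moderate=0.63, ¬hot=1−0.64=0.36; AND[a·b] → w = 0.2064
R2 (z=25.0): cold=0.61, mid=0.37; AND[a·b] → w = 0.2257
R3 (z=48.0): low=0.91, ¬cold=1−0.61=0.39; AND[a·b] → w = 0.3549
R4 (z=18.0): hot=0.64, moderate=0.63, low=0.91; AND[a·b] → w = 0.3669
Weighted average = (0.2064·55.0 + 0.2257·25.0 + 0.3549·48.0 + 0.3669·18.0) / (0.2064 + 0.2257 + 0.3549 + 0.3669)
  = 40.6335 / 1.1539 = 35.21

35.21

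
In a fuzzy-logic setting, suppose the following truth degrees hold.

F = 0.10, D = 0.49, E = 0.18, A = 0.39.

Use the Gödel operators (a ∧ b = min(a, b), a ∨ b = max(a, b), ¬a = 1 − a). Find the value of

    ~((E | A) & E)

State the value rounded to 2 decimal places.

0.82

E | A = max(a, b) on (0.18, 0.39) = 0.39
(E | A) & E = min(a, b) on (0.39, 0.18) = 0.18
~((E | A) & E) = 1 − 0.18 = 0.82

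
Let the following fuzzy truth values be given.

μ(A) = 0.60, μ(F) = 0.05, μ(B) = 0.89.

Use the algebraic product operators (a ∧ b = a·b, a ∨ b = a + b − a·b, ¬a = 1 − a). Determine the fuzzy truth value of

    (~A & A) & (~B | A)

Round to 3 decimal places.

0.155

~A = 1 − 0.6000 = 0.4000
~A & A = a·b on (0.4000, 0.6000) = 0.2400
~B = 1 − 0.8900 = 0.1100
~B | A = a + b − a·b on (0.1100, 0.6000) = 0.6440
(~A & A) & (~B | A) = a·b on (0.2400, 0.6440) = 0.1546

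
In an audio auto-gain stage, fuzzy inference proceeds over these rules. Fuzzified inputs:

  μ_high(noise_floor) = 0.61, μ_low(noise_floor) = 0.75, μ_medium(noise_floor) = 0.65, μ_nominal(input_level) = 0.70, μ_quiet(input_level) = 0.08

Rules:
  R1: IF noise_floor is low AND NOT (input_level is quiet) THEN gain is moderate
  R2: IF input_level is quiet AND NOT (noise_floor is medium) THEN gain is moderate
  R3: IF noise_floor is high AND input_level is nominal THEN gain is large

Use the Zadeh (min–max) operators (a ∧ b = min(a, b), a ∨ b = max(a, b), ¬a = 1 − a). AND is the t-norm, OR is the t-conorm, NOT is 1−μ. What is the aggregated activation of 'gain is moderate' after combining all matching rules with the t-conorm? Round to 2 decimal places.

0.75

R1: low=0.75, ¬quiet=1−0.08=0.92; AND[min(a, b)] → w = 0.75
R2: quiet=0.08, ¬medium=1−0.65=0.35; AND[min(a, b)] → w = 0.08
R3: high=0.61, nominal=0.70; AND[min(a, b)] → w = 0.61
Rules with consequent 'moderate': {R1, R2} → strengths 0.75, 0.08
Aggregate via t-conorm [max(a, b)]: 0.75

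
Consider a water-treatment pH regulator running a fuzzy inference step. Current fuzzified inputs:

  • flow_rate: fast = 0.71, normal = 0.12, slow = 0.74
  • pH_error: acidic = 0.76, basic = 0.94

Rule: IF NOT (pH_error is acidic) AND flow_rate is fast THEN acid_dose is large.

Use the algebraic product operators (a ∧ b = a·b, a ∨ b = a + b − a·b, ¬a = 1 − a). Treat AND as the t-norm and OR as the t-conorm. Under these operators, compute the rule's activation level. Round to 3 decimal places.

firing strength: ¬acidic=1−0.76=0.24, fast=0.71; AND[a·b] → w = 0.1704

0.170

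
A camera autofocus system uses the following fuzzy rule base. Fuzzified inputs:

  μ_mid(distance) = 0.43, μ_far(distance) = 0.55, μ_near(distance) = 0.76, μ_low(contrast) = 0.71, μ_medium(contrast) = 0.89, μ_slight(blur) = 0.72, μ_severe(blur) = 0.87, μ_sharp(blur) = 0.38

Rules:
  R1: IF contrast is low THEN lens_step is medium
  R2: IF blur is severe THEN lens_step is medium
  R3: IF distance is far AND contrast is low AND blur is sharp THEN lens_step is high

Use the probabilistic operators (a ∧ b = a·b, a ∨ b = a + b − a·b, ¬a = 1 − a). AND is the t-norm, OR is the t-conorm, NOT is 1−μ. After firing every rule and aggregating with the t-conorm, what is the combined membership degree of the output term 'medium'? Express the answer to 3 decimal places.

R1: low=0.71 → w = 0.7100
R2: severe=0.87 → w = 0.8700
R3: far=0.55, low=0.71, sharp=0.38; AND[a·b] → w = 0.1484
Rules with consequent 'medium': {R1, R2} → strengths 0.7100, 0.8700
Aggregate via t-conorm [a + b − a·b]: 0.9623

0.962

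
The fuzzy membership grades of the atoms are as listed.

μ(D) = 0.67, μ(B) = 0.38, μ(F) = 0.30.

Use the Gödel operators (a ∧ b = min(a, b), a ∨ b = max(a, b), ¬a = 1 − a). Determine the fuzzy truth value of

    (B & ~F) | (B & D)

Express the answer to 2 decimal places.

~F = 1 − 0.30 = 0.70
B & ~F = min(a, b) on (0.38, 0.70) = 0.38
B & D = min(a, b) on (0.38, 0.67) = 0.38
(B & ~F) | (B & D) = max(a, b) on (0.38, 0.38) = 0.38

0.38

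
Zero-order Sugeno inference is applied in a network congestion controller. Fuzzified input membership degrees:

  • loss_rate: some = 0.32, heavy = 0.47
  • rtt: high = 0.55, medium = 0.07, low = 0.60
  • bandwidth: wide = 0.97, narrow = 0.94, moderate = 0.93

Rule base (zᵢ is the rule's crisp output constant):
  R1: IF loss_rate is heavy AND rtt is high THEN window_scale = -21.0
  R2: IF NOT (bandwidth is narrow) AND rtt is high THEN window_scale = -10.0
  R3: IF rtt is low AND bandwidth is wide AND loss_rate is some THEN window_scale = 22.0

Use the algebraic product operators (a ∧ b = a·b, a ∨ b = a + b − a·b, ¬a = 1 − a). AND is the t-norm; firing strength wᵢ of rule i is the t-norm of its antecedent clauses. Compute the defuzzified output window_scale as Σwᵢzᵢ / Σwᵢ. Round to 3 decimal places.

-3.477

R1 (z=-21.0): heavy=0.47, high=0.55; AND[a·b] → w = 0.2585
R2 (z=-10.0): ¬narrow=1−0.94=0.06, high=0.55; AND[a·b] → w = 0.0330
R3 (z=22.0): low=0.60, wide=0.97, some=0.32; AND[a·b] → w = 0.1862
Weighted average = (0.2585·-21.0 + 0.0330·-10.0 + 0.1862·22.0) / (0.2585 + 0.0330 + 0.1862)
  = -1.6612 / 0.4777 = -3.477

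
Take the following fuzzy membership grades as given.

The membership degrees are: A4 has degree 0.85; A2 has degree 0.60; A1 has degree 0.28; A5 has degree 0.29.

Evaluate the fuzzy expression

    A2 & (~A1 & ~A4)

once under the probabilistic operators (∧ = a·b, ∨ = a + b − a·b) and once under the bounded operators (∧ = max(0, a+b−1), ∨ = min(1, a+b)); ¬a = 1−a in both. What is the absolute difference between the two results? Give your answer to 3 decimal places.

0.065

Under probabilistic:
  ~A1 = 1 − 0.2800 = 0.7200
  ~A4 = 1 − 0.8500 = 0.1500
  ~A1 & ~A4 = a·b on (0.7200, 0.1500) = 0.1080
  A2 & (~A1 & ~A4) = a·b on (0.6000, 0.1080) = 0.0648
  → value = 0.0648
Under bounded:
  ~A1 = 1 − 0.28 = 0.72
  ~A4 = 1 − 0.85 = 0.15
  ~A1 & ~A4 = max(0, a+b−1) on (0.72, 0.15) = 0.00
  A2 & (~A1 & ~A4) = max(0, a+b−1) on (0.60, 0.00) = 0.00
  → value = 0.0000
|0.0648 − 0.0000| = 0.065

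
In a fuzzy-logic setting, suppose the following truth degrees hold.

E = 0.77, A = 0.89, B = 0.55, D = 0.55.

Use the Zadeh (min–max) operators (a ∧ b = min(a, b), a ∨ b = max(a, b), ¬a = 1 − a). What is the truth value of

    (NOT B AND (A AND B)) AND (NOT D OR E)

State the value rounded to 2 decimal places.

0.45

NOT B = 1 − 0.55 = 0.45
A AND B = min(a, b) on (0.89, 0.55) = 0.55
NOT B AND (A AND B) = min(a, b) on (0.45, 0.55) = 0.45
NOT D = 1 − 0.55 = 0.45
NOT D OR E = max(a, b) on (0.45, 0.77) = 0.77
(NOT B AND (A AND B)) AND (NOT D OR E) = min(a, b) on (0.45, 0.77) = 0.45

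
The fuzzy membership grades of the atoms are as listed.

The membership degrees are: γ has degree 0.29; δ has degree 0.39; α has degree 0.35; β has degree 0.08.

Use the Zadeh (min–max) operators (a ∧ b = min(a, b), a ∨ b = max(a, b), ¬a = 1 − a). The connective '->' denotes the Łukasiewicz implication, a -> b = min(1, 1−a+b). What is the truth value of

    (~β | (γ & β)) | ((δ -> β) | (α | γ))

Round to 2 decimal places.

~β = 1 − 0.08 = 0.92
γ & β = min(a, b) on (0.29, 0.08) = 0.08
~β | (γ & β) = max(a, b) on (0.92, 0.08) = 0.92
δ -> β  [Łukasiewicz: min(1, 1−a+b)] with a=0.39, b=0.08 → 0.69
α | γ = max(a, b) on (0.35, 0.29) = 0.35
(δ -> β) | (α | γ) = max(a, b) on (0.69, 0.35) = 0.69
(~β | (γ & β)) | ((δ -> β) | (α | γ)) = max(a, b) on (0.92, 0.69) = 0.92

0.92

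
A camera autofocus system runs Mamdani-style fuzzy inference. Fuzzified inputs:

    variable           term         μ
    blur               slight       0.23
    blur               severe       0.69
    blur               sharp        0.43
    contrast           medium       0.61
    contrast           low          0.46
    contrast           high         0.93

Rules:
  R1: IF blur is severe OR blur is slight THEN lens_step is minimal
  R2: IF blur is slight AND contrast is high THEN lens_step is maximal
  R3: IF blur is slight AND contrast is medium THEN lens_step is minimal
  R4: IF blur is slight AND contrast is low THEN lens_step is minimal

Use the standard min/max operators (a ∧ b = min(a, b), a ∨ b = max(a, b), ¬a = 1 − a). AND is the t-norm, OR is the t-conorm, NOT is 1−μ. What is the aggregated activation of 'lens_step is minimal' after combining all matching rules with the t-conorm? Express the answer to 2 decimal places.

R1: severe=0.69, slight=0.23; OR[max(a, b)] → w = 0.69
R2: slight=0.23, high=0.93; AND[min(a, b)] → w = 0.23
R3: slight=0.23, medium=0.61; AND[min(a, b)] → w = 0.23
R4: slight=0.23, low=0.46; AND[min(a, b)] → w = 0.23
Rules with consequent 'minimal': {R1, R3, R4} → strengths 0.69, 0.23, 0.23
Aggregate via t-conorm [max(a, b)]: 0.69

0.69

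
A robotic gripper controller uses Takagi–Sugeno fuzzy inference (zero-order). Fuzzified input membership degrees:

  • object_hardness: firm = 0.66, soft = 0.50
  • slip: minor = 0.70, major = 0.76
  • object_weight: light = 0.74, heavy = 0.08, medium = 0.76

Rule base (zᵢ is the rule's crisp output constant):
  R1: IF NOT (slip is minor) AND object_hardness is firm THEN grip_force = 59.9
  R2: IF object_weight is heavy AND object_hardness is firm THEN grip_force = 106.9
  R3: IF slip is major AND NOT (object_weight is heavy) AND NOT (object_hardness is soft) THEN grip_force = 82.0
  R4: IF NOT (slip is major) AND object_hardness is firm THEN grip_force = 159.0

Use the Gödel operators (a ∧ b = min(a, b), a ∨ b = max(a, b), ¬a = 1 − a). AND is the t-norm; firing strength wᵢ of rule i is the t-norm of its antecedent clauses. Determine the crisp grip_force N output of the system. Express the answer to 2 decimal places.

R1 (z=59.9): ¬minor=1−0.70=0.30, firm=0.66; AND[min(a, b)] → w = 0.30
R2 (z=106.9): heavy=0.08, firm=0.66; AND[min(a, b)] → w = 0.08
R3 (z=82.0): major=0.76, ¬heavy=1−0.08=0.92, ¬soft=1−0.50=0.50; AND[min(a, b)] → w = 0.50
R4 (z=159.0): ¬major=1−0.76=0.24, firm=0.66; AND[min(a, b)] → w = 0.24
Weighted average = (0.30·59.9 + 0.08·106.9 + 0.50·82.0 + 0.24·159.0) / (0.30 + 0.08 + 0.50 + 0.24)
  = 105.6820 / 1.1200 = 94.36

94.36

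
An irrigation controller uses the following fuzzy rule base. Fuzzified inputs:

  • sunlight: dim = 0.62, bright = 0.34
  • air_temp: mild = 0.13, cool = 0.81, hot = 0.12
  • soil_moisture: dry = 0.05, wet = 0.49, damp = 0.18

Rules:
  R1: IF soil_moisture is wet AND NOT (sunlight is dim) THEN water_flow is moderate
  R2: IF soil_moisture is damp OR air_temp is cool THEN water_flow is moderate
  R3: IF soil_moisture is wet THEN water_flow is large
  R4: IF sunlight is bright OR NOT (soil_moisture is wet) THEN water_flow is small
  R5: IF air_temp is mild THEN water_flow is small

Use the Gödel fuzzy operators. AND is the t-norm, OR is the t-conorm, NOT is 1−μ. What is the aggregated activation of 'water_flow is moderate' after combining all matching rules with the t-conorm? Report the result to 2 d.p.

R1: wet=0.49, ¬dim=1−0.62=0.38; AND[min(a, b)] → w = 0.38
R2: damp=0.18, cool=0.81; OR[max(a, b)] → w = 0.81
R3: wet=0.49 → w = 0.49
R4: bright=0.34, ¬wet=1−0.49=0.51; OR[max(a, b)] → w = 0.51
R5: mild=0.13 → w = 0.13
Rules with consequent 'moderate': {R1, R2} → strengths 0.38, 0.81
Aggregate via t-conorm [max(a, b)]: 0.81

0.81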